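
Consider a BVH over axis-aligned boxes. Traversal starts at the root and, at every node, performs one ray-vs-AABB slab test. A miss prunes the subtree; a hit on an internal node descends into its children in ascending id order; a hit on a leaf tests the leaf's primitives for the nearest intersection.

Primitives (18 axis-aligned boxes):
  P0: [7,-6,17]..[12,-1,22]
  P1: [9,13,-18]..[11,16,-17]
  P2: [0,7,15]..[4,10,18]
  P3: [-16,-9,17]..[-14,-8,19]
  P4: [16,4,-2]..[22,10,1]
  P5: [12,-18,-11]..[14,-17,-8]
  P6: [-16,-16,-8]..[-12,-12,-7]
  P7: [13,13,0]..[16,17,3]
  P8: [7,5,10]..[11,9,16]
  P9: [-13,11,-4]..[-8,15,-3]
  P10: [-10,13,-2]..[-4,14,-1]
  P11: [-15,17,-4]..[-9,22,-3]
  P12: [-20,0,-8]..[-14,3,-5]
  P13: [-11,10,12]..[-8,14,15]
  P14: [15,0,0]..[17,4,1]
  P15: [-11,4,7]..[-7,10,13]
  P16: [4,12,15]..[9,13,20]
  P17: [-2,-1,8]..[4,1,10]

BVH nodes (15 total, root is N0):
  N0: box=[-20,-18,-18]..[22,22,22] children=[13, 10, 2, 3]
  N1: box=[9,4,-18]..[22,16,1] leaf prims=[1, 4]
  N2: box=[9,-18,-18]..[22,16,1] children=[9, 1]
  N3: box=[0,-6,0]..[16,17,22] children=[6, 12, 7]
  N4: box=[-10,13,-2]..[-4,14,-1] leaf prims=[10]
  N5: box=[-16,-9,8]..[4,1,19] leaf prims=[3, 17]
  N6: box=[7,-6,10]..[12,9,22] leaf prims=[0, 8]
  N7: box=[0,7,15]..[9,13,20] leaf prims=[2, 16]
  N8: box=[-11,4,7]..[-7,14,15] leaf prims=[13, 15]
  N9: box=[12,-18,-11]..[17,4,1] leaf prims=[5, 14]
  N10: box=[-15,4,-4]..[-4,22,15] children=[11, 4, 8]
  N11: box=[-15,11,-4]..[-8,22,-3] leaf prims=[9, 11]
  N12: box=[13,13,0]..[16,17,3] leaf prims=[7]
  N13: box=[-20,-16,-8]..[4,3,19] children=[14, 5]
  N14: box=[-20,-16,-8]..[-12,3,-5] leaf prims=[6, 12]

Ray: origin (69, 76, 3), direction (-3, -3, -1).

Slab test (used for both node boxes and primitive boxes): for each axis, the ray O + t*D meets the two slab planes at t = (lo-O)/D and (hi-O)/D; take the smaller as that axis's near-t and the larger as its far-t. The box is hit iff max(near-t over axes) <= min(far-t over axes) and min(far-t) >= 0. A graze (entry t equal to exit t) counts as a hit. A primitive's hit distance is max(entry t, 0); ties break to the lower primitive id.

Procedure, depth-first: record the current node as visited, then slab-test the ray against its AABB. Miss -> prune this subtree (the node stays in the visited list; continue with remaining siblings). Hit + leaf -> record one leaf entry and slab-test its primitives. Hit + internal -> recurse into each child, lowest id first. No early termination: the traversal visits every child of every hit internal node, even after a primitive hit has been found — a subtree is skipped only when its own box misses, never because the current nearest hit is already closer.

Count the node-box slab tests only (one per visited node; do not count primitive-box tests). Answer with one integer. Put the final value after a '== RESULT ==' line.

Walk:
N0 x:[47/3,89/3] y:[18,94/3] z:[-19,21] -> hit [18,21], descend [2, 3, 10, 13]
  N2 x:[47/3,20] y:[20,94/3] z:[2,21] -> hit [20,20], descend [1, 9]
    N1 x:[47/3,20] y:[20,24] z:[2,21] -> hit [20,20] leaf, test {P1@t=20, P4(miss)}
    N9 x:[52/3,19] y:[24,94/3] z:[2,14] -> miss, prune
  N3 x:[53/3,23] y:[59/3,82/3] z:[-19,3] -> miss, prune
  N10 x:[73/3,28] y:[18,24] z:[-12,7] -> miss, prune
  N13 x:[65/3,89/3] y:[73/3,92/3] z:[-16,11] -> miss, prune

Summary -> nodes [0, 2, 1, 9, 3, 10, 13]; box-tests=7; leaf-entries=1; first=P1

== RESULT ==
7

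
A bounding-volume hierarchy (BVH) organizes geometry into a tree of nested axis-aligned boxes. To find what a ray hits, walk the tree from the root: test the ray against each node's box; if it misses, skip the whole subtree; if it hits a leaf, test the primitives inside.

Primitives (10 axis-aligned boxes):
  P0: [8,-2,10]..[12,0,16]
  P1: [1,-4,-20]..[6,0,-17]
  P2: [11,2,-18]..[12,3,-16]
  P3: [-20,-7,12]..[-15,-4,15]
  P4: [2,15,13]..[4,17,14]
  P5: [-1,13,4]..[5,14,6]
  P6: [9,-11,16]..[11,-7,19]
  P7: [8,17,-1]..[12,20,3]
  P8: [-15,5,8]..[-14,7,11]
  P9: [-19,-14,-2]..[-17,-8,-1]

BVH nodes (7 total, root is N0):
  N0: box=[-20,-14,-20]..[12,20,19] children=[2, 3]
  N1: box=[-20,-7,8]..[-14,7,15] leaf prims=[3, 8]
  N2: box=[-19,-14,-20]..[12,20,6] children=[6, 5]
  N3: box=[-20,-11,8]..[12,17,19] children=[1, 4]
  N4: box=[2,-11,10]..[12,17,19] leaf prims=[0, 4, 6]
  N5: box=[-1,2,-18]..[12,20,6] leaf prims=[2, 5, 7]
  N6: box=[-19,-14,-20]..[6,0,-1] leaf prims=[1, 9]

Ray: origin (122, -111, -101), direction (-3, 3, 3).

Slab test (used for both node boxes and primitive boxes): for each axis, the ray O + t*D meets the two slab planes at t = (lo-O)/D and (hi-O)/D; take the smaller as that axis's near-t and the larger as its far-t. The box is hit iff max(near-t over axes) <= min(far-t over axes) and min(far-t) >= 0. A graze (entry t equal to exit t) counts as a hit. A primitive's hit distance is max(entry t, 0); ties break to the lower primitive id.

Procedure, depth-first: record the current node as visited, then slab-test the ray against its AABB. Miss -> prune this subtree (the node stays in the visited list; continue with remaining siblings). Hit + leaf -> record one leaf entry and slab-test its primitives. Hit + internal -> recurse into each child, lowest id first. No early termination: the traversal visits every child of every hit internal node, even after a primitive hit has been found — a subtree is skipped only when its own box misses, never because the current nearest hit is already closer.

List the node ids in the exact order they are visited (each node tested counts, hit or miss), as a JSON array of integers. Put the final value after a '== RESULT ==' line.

Walk:
N0 x:[110/3,142/3] y:[97/3,131/3] z:[27,40] -> hit [110/3,40], descend [2, 3]
  N2 x:[110/3,47] y:[97/3,131/3] z:[27,107/3] -> miss, prune
  N3 x:[110/3,142/3] y:[100/3,128/3] z:[109/3,40] -> hit [110/3,40], descend [1, 4]
    N1 x:[136/3,142/3] y:[104/3,118/3] z:[109/3,116/3] -> miss, prune
    N4 x:[110/3,40] y:[100/3,128/3] z:[37,40] -> hit [37,40] leaf, test {P0@t=37, P4(miss), P6(miss)}

order=[0, 2, 3, 1, 4]  |boxes|=5  |leaves|=1  hit=P0

== RESULT ==
[0, 2, 3, 1, 4]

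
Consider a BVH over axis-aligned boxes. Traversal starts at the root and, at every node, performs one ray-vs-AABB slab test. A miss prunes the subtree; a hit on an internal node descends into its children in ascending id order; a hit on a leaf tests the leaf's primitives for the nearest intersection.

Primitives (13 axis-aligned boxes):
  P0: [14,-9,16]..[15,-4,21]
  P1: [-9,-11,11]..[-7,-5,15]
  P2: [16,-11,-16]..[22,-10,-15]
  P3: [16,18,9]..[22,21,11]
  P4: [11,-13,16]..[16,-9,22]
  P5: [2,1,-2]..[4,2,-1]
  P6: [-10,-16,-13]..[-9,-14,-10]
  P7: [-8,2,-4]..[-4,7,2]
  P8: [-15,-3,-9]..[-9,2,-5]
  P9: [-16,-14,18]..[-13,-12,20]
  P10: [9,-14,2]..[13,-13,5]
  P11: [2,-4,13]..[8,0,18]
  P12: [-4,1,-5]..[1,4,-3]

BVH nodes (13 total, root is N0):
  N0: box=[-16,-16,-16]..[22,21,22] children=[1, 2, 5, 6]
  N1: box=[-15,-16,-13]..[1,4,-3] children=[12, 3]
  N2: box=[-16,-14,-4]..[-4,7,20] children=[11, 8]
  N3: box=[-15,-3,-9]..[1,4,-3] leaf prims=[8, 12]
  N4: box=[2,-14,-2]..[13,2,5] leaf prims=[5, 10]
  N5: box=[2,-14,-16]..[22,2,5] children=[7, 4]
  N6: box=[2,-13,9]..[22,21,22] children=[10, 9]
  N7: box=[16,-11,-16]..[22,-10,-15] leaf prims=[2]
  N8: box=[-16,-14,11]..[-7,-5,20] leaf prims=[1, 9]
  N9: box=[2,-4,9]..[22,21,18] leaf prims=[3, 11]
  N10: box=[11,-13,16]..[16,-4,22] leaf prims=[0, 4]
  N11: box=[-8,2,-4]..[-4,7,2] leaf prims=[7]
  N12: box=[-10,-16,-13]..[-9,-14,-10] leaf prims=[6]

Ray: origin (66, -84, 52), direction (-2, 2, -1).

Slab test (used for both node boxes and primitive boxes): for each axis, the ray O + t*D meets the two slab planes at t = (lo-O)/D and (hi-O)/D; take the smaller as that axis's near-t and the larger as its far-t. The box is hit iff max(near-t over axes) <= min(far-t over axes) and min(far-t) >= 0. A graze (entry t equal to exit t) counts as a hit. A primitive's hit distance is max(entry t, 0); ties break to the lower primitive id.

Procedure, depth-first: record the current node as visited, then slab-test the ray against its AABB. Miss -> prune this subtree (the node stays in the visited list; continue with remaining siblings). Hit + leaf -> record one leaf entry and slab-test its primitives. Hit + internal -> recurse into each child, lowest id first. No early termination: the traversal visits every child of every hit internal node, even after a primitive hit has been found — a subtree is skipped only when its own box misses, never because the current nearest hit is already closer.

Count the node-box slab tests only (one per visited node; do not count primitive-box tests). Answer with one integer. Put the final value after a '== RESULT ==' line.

Trace the traversal:
N0 x:[22,41] y:[34,105/2] z:[30,68] -> hit [34,41], descend [1, 2, 5, 6]
  N1 x:[65/2,81/2] y:[34,44] z:[55,65] -> miss, prune
  N2 x:[35,41] y:[35,91/2] z:[32,56] -> hit [35,41], descend [8, 11]
    N8 x:[73/2,41] y:[35,79/2] z:[32,41] -> hit [73/2,79/2] leaf, test {P1@t=37, P9(miss)}
    N11 x:[35,37] y:[43,91/2] z:[50,56] -> miss, prune
  N5 x:[22,32] y:[35,43] z:[47,68] -> miss, prune
  N6 x:[22,32] y:[71/2,105/2] z:[30,43] -> miss, prune

order=[0, 1, 2, 8, 11, 5, 6]  |boxes|=7  |leaves|=1  hit=P1

== RESULT ==
7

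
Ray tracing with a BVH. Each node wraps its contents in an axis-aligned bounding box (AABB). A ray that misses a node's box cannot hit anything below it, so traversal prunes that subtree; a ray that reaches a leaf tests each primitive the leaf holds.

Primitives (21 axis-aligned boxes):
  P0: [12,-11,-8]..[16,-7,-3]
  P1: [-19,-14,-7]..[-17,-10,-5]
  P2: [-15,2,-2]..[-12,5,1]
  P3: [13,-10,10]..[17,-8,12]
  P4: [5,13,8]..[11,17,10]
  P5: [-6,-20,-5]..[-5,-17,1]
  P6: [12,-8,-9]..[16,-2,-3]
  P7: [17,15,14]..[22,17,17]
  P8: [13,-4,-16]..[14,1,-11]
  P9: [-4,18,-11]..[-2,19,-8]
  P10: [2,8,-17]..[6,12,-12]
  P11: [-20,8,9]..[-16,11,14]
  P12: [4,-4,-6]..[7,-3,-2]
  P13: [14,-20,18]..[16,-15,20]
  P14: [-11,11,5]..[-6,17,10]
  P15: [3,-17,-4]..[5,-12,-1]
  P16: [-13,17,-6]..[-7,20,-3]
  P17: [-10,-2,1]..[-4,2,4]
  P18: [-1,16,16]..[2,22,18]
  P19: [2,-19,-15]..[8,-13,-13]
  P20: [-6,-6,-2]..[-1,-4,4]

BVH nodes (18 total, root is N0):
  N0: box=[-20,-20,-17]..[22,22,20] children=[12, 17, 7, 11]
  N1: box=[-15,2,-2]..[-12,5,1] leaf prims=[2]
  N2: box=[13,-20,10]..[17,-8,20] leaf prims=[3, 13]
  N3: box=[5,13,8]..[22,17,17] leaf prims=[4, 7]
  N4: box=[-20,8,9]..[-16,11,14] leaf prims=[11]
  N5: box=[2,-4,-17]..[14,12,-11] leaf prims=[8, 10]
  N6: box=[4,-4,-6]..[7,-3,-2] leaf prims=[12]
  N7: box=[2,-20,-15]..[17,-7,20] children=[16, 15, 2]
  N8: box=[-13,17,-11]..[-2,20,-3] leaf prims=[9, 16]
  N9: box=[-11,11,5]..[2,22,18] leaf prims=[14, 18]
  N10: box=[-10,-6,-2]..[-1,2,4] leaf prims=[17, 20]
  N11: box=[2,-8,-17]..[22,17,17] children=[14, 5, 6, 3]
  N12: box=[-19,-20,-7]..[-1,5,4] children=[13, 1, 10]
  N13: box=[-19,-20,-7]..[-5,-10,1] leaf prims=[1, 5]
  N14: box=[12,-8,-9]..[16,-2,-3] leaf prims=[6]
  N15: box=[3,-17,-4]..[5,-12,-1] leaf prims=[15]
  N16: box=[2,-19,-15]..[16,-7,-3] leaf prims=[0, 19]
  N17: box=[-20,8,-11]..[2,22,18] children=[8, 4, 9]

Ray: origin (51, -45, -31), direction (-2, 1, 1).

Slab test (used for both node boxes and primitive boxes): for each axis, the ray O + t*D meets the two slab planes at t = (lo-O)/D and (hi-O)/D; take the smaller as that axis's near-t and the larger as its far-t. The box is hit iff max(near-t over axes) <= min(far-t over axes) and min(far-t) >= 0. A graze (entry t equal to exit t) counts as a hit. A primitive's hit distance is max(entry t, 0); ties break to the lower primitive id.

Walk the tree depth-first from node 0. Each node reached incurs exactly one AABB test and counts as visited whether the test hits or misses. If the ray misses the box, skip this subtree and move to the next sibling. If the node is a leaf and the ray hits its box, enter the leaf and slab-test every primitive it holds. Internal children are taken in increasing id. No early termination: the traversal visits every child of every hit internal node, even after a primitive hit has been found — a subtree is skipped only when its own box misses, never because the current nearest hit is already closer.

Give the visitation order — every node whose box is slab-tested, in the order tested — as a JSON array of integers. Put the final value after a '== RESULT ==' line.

Walk:
N0 x:[29/2,71/2] y:[25,67] z:[14,51] -> hit [25,71/2], descend [7, 11, 12, 17]
  N7 x:[17,49/2] y:[25,38] z:[16,51] -> miss, prune
  N11 x:[29/2,49/2] y:[37,62] z:[14,48] -> miss, prune
  N12 x:[26,35] y:[25,50] z:[24,35] -> hit [26,35], descend [1, 10, 13]
    N1 x:[63/2,33] y:[47,50] z:[29,32] -> miss, prune
    N10 x:[26,61/2] y:[39,47] z:[29,35] -> miss, prune
    N13 x:[28,35] y:[25,35] z:[24,32] -> hit [28,32] leaf, test {P1(miss), P5@t=28}
  N17 x:[49/2,71/2] y:[53,67] z:[20,49] -> miss, prune

8 AABB tests over nodes [0, 7, 11, 12, 1, 10, 13, 17]; 1 leaf entered; closest P5.

== RESULT ==
[0, 7, 11, 12, 1, 10, 13, 17]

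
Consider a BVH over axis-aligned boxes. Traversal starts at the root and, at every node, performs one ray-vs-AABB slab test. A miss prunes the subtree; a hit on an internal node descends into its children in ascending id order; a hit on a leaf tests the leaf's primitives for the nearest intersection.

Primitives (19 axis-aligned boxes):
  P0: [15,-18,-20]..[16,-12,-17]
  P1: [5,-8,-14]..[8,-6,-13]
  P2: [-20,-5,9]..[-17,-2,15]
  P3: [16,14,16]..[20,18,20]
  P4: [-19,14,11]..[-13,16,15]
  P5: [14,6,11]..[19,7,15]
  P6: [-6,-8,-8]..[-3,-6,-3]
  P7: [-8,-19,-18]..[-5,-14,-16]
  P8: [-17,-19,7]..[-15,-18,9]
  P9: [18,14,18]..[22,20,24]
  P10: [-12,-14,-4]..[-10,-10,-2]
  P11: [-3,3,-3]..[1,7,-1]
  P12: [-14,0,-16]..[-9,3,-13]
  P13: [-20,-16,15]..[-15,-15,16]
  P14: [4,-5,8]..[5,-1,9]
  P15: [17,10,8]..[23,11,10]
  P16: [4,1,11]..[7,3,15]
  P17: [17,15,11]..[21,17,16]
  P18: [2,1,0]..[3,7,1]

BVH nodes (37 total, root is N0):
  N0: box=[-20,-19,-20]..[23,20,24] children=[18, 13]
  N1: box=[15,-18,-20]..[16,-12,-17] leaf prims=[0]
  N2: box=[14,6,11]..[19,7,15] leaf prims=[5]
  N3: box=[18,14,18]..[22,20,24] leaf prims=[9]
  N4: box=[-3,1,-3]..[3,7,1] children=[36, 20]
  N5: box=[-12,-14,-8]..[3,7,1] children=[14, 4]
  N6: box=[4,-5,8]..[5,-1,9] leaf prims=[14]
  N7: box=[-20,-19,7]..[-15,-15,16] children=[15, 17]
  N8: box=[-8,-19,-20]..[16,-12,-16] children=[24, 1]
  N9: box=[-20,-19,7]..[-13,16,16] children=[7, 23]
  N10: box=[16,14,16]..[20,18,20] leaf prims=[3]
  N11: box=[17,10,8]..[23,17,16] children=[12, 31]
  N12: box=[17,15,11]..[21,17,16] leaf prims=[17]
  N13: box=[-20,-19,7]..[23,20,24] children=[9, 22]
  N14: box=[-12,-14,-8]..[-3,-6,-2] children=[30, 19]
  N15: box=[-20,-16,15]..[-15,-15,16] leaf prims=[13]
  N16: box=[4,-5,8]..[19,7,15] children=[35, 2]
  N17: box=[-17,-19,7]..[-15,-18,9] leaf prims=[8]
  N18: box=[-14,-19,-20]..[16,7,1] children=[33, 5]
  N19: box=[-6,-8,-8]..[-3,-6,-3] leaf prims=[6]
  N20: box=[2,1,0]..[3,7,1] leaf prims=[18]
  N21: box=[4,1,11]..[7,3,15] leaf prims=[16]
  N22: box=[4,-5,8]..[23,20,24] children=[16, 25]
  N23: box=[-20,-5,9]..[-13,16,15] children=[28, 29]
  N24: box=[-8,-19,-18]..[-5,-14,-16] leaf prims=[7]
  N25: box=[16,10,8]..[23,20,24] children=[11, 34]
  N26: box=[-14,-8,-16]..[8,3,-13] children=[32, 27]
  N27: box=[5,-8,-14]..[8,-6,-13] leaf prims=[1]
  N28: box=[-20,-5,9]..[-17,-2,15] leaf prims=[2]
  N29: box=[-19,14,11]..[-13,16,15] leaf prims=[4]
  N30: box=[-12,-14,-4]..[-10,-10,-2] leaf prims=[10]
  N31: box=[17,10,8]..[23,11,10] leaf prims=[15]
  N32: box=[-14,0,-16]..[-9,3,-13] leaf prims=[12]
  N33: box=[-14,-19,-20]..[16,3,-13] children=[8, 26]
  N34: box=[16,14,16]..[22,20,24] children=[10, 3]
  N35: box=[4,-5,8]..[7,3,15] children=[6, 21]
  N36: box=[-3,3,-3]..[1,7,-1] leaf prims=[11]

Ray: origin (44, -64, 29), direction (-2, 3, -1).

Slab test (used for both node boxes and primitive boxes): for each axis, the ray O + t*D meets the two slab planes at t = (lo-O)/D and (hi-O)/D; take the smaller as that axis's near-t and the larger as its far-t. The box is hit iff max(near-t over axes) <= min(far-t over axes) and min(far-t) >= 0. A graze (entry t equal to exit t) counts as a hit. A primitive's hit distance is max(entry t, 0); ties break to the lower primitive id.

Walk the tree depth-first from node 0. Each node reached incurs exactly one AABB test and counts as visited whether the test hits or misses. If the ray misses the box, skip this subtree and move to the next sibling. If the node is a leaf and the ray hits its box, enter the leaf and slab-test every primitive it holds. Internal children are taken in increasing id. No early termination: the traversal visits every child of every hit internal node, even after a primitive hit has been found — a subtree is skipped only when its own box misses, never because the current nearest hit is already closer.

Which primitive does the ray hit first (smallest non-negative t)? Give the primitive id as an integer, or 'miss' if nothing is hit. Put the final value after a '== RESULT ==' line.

Walk:
N0 x:[21/2,32] y:[15,28] z:[5,49] -> hit [15,28], descend [13, 18]
  N13 x:[21/2,32] y:[15,28] z:[5,22] -> hit [15,22], descend [9, 22]
    N9 x:[57/2,32] y:[15,80/3] z:[13,22] -> miss, prune
    N22 x:[21/2,20] y:[59/3,28] z:[5,21] -> hit [59/3,20], descend [16, 25]
      N16 x:[25/2,20] y:[59/3,71/3] z:[14,21] -> hit [59/3,20], descend [2, 35]
        N2 x:[25/2,15] y:[70/3,71/3] z:[14,18] -> miss, prune
        N35 x:[37/2,20] y:[59/3,67/3] z:[14,21] -> hit [59/3,20], descend [6, 21]
          N6 x:[39/2,20] y:[59/3,21] z:[20,21] -> hit [20,20] leaf, test {P14@t=20}
          N21 x:[37/2,20] y:[65/3,67/3] z:[14,18] -> miss, prune
      N25 x:[21/2,14] y:[74/3,28] z:[5,21] -> miss, prune
  N18 x:[14,29] y:[15,71/3] z:[28,49] -> miss, prune

Visited [0, 13, 9, 22, 16, 2, 35, 6, 21, 25, 18]. Tests: 11 box, 1 leaf. Nearest: P14.

== RESULT ==
14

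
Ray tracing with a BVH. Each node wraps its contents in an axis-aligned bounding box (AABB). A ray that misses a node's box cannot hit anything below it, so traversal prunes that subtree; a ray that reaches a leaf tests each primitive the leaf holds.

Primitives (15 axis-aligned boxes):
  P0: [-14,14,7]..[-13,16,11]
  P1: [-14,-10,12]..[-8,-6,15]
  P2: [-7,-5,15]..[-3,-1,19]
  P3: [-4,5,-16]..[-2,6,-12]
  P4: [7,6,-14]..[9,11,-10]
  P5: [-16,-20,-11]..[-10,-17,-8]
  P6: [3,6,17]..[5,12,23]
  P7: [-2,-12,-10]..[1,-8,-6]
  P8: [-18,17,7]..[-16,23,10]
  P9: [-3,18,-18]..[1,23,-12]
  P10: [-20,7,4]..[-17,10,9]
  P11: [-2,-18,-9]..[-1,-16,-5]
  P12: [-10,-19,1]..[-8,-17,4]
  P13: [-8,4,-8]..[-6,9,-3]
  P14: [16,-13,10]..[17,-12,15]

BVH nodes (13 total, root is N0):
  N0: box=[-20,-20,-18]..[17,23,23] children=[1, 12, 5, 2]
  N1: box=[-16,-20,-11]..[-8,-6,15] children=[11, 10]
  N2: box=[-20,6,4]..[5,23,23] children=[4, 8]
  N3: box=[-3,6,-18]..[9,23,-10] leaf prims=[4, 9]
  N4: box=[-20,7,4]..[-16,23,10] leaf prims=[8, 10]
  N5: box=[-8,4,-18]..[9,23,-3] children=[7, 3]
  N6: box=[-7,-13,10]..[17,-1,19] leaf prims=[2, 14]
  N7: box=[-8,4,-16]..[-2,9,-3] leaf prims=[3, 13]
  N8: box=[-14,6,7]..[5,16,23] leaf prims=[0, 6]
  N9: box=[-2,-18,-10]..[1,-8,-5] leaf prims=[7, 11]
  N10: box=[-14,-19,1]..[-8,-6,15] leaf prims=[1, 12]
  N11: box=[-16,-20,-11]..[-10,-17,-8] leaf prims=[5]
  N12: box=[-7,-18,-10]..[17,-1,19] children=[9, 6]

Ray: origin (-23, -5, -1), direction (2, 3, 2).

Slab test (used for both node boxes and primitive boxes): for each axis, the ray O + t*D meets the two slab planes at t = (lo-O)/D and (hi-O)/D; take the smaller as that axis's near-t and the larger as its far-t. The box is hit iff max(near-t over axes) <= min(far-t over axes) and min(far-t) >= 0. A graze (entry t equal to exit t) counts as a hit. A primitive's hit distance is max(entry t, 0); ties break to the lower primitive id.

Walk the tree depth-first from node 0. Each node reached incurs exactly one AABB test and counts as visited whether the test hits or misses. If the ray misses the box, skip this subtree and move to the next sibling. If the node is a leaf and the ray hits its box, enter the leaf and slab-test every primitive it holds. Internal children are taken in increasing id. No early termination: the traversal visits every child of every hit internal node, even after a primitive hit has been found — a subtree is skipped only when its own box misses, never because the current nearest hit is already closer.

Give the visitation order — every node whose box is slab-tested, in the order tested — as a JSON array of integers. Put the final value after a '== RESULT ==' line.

Walk:
N0 x:[3/2,20] y:[-5,28/3] z:[-17/2,12] -> hit [3/2,28/3], descend [1, 2, 5, 12]
  N1 x:[7/2,15/2] y:[-5,-1/3] z:[-5,8] -> miss, prune
  N2 x:[3/2,14] y:[11/3,28/3] z:[5/2,12] -> hit [11/3,28/3], descend [4, 8]
    N4 x:[3/2,7/2] y:[4,28/3] z:[5/2,11/2] -> miss, prune
    N8 x:[9/2,14] y:[11/3,7] z:[4,12] -> hit [9/2,7] leaf, test {P0(miss), P6(miss)}
  N5 x:[15/2,16] y:[3,28/3] z:[-17/2,-1] -> miss, prune
  N12 x:[8,20] y:[-13/3,4/3] z:[-9/2,10] -> miss, prune

7 AABB tests over nodes [0, 1, 2, 4, 8, 5, 12]; 1 leaf entered; closest miss.

== RESULT ==
[0, 1, 2, 4, 8, 5, 12]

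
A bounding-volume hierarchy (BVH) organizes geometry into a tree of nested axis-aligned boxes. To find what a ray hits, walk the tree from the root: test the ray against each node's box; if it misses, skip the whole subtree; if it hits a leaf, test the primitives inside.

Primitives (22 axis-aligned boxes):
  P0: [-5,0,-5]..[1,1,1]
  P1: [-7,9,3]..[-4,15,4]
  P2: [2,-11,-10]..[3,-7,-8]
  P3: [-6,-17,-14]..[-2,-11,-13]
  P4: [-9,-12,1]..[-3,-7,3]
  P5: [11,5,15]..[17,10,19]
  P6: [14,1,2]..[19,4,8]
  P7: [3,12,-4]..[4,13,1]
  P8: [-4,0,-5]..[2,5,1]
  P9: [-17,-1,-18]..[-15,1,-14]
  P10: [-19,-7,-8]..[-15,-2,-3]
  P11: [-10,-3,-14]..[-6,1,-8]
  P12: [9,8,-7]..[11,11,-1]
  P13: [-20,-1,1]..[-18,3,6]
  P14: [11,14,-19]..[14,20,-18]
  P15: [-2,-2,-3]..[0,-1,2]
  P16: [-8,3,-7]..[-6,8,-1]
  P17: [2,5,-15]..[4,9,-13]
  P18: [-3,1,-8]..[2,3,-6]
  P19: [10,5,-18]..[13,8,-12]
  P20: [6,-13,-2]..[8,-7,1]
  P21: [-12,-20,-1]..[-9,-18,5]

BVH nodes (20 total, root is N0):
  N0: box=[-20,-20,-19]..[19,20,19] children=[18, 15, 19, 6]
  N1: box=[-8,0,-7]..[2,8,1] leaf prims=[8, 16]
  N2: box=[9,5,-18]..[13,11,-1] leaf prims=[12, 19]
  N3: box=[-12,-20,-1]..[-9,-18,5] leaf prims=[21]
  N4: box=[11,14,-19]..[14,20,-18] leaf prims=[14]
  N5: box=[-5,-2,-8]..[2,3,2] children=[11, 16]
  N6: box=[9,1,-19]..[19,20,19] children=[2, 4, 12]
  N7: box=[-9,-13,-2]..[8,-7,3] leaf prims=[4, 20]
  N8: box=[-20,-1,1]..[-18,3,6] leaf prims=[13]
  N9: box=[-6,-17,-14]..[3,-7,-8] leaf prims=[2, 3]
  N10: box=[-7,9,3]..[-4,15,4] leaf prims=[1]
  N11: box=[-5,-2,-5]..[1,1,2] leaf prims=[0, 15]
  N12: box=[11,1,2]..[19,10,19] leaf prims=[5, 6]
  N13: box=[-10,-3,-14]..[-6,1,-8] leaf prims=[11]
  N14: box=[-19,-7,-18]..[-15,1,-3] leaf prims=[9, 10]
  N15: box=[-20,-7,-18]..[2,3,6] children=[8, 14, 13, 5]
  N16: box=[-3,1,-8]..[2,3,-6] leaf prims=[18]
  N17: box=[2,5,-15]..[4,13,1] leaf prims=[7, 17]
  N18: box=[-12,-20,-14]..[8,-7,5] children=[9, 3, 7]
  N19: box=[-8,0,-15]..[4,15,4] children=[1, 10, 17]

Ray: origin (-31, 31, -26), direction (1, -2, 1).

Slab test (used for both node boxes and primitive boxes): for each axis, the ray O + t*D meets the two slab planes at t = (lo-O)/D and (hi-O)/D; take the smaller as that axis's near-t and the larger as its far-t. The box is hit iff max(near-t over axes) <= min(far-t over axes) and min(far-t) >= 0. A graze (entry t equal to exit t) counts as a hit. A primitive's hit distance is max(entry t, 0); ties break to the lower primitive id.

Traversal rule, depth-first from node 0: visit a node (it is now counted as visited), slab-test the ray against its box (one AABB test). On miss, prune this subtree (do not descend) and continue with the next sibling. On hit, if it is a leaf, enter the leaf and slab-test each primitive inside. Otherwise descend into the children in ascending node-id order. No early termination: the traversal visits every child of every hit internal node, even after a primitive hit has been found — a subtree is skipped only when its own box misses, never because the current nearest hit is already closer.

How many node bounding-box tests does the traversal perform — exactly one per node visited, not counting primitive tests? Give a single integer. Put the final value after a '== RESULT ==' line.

Trace the traversal:
N0 x:[11,50] y:[11/2,51/2] z:[7,45] -> hit [11,51/2], descend [6, 15, 18, 19]
  N6 x:[40,50] y:[11/2,15] z:[7,45] -> miss, prune
  N15 x:[11,33] y:[14,19] z:[8,32] -> hit [14,19], descend [5, 8, 13, 14]
    N5 x:[26,33] y:[14,33/2] z:[18,28] -> miss, prune
    N8 x:[11,13] y:[14,16] z:[27,32] -> miss, prune
    N13 x:[21,25] y:[15,17] z:[12,18] -> miss, prune
    N14 x:[12,16] y:[15,19] z:[8,23] -> hit [15,16] leaf, test {P9(miss), P10(miss)}
  N18 x:[19,39] y:[19,51/2] z:[12,31] -> hit [19,51/2], descend [3, 7, 9]
    N3 x:[19,22] y:[49/2,51/2] z:[25,31] -> miss, prune
    N7 x:[22,39] y:[19,22] z:[24,29] -> miss, prune
    N9 x:[25,34] y:[19,24] z:[12,18] -> miss, prune
  N19 x:[23,35] y:[8,31/2] z:[11,30] -> miss, prune

Summary -> nodes [0, 6, 15, 5, 8, 13, 14, 18, 3, 7, 9, 19]; box-tests=12; leaf-entries=1; first=miss

== RESULT ==
12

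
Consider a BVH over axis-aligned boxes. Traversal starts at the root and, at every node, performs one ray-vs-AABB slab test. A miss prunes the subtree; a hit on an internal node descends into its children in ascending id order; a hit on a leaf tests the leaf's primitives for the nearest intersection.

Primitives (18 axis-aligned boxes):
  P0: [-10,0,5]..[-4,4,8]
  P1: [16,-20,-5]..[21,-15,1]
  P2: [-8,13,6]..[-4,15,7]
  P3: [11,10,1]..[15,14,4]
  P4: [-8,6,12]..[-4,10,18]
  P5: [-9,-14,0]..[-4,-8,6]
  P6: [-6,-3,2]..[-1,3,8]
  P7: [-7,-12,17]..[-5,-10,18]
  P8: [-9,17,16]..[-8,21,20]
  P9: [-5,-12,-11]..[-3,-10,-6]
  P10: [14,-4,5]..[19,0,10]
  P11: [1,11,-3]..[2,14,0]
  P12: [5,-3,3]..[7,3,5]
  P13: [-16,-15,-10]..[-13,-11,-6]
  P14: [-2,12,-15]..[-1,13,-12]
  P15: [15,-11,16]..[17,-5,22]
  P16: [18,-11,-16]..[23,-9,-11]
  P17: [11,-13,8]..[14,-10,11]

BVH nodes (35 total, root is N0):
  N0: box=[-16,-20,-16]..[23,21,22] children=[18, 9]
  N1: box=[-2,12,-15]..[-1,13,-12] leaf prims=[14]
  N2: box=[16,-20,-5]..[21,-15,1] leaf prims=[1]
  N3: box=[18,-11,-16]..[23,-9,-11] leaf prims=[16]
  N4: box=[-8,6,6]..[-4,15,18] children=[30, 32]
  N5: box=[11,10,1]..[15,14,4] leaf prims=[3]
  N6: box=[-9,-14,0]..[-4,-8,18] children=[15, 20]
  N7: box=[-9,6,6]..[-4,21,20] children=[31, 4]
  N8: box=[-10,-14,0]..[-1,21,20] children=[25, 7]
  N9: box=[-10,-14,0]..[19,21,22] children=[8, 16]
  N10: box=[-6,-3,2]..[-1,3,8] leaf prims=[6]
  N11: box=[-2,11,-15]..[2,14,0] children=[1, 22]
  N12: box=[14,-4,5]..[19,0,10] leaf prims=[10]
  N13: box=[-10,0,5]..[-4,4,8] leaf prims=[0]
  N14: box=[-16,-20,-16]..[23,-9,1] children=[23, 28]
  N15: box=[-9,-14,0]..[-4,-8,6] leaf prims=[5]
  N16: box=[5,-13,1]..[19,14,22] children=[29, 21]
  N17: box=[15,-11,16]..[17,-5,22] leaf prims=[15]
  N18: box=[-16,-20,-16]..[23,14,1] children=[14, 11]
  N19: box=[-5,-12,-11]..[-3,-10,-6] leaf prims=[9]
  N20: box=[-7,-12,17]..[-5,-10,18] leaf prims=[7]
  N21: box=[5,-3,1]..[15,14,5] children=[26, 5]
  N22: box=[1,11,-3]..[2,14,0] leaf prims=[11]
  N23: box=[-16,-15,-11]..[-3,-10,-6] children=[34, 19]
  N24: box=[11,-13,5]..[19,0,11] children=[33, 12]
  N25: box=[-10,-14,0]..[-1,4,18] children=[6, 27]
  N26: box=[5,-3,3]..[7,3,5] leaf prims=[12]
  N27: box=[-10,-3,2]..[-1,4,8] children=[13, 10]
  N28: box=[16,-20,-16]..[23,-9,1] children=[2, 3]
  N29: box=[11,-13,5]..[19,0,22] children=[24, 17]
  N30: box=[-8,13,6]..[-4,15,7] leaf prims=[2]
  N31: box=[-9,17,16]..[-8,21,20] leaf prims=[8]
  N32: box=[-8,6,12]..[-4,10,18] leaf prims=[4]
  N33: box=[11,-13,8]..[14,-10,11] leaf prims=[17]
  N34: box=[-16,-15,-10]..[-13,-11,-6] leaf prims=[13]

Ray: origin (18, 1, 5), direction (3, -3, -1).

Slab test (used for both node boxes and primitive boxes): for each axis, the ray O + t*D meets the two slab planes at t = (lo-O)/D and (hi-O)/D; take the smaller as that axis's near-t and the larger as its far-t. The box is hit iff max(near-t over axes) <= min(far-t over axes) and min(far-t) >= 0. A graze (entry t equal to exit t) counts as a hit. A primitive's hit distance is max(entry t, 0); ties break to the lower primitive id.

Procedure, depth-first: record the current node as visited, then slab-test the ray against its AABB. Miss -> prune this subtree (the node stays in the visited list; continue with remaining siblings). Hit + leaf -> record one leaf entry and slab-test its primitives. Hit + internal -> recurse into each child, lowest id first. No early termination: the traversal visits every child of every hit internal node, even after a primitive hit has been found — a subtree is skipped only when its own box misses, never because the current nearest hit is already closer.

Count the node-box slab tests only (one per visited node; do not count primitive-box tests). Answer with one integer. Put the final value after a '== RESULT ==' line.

Trace the traversal:
N0 x:[-34/3,5/3] y:[-20/3,7] z:[-17,21] -> hit [-20/3,5/3], descend [9, 18]
  N9 x:[-28/3,1/3] y:[-20/3,5] z:[-17,5] -> hit [-20/3,1/3], descend [8, 16]
    N8 x:[-28/3,-19/3] y:[-20/3,5] z:[-15,5] -> miss, prune
    N16 x:[-13/3,1/3] y:[-13/3,14/3] z:[-17,4] -> hit [-13/3,1/3], descend [21, 29]
      N21 x:[-13/3,-1] y:[-13/3,4/3] z:[0,4] -> miss, prune
      N29 x:[-7/3,1/3] y:[1/3,14/3] z:[-17,0] -> miss, prune
  N18 x:[-34/3,5/3] y:[-13/3,7] z:[4,21] -> miss, prune

order=[0, 9, 8, 16, 21, 29, 18]  |boxes|=7  |leaves|=0  hit=miss

== RESULT ==
7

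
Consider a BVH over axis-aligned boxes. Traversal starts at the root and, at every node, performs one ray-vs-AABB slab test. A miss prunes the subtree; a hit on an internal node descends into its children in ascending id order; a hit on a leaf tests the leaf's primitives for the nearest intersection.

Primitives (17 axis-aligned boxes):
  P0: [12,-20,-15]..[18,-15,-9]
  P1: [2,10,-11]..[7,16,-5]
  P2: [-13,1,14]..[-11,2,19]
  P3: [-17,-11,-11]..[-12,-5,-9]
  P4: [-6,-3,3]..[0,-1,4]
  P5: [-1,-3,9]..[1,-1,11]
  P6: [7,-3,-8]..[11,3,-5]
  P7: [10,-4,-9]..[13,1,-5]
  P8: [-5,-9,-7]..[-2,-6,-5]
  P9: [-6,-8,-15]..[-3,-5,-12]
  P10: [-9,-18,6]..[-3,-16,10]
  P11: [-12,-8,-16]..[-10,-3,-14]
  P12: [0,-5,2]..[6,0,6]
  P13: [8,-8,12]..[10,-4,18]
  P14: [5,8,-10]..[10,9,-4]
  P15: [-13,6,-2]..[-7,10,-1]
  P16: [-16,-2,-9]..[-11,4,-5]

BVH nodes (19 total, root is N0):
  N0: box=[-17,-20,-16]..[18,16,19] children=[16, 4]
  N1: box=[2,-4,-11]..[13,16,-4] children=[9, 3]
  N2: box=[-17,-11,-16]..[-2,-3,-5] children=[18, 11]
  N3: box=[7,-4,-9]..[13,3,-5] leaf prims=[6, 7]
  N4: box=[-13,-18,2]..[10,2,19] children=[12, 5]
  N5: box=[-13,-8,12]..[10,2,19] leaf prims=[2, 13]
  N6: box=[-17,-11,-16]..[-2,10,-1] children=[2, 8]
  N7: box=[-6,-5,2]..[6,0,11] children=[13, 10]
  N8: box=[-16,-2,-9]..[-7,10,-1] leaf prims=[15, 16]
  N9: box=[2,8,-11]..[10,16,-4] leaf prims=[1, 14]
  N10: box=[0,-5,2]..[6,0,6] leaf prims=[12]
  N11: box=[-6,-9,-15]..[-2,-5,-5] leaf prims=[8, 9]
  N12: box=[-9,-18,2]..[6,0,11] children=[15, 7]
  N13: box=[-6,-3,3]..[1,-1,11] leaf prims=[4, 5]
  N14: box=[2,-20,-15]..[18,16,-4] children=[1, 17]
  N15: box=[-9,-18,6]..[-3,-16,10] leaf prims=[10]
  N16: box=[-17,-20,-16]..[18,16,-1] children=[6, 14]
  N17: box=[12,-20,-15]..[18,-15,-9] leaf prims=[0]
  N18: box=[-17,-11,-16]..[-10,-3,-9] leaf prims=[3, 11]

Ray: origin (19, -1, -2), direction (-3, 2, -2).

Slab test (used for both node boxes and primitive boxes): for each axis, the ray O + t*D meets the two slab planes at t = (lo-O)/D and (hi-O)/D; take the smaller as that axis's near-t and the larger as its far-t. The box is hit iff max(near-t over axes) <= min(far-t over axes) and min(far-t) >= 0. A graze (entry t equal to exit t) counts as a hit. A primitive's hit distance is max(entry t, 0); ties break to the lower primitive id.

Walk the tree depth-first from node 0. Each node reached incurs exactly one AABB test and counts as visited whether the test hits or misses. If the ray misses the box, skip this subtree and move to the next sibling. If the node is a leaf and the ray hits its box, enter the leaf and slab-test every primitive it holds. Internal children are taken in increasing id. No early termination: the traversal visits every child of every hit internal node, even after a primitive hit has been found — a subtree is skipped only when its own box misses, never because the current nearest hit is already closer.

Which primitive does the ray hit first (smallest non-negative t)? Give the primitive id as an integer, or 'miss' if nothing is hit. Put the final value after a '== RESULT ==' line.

Traverse from the root:
N0 x:[1/3,12] y:[-19/2,17/2] z:[-21/2,7] -> hit [1/3,7], descend [4, 16]
  N4 x:[3,32/3] y:[-17/2,3/2] z:[-21/2,-2] -> miss, prune
  N16 x:[1/3,12] y:[-19/2,17/2] z:[-1/2,7] -> hit [1/3,7], descend [6, 14]
    N6 x:[7,12] y:[-5,11/2] z:[-1/2,7] -> miss, prune
    N14 x:[1/3,17/3] y:[-19/2,17/2] z:[1,13/2] -> hit [1,17/3], descend [1, 17]
      N1 x:[2,17/3] y:[-3/2,17/2] z:[1,9/2] -> hit [2,9/2], descend [3, 9]
        N3 x:[2,4] y:[-3/2,2] z:[3/2,7/2] -> hit [2,2] leaf, test {P6(miss), P7(miss)}
        N9 x:[3,17/3] y:[9/2,17/2] z:[1,9/2] -> hit [9/2,9/2] leaf, test {P1(miss), P14(miss)}
      N17 x:[1/3,7/3] y:[-19/2,-7] z:[7/2,13/2] -> miss, prune

Visited [0, 4, 16, 6, 14, 1, 3, 9, 17]. Tests: 9 box, 2 leaf. Nearest: miss.

== RESULT ==
miss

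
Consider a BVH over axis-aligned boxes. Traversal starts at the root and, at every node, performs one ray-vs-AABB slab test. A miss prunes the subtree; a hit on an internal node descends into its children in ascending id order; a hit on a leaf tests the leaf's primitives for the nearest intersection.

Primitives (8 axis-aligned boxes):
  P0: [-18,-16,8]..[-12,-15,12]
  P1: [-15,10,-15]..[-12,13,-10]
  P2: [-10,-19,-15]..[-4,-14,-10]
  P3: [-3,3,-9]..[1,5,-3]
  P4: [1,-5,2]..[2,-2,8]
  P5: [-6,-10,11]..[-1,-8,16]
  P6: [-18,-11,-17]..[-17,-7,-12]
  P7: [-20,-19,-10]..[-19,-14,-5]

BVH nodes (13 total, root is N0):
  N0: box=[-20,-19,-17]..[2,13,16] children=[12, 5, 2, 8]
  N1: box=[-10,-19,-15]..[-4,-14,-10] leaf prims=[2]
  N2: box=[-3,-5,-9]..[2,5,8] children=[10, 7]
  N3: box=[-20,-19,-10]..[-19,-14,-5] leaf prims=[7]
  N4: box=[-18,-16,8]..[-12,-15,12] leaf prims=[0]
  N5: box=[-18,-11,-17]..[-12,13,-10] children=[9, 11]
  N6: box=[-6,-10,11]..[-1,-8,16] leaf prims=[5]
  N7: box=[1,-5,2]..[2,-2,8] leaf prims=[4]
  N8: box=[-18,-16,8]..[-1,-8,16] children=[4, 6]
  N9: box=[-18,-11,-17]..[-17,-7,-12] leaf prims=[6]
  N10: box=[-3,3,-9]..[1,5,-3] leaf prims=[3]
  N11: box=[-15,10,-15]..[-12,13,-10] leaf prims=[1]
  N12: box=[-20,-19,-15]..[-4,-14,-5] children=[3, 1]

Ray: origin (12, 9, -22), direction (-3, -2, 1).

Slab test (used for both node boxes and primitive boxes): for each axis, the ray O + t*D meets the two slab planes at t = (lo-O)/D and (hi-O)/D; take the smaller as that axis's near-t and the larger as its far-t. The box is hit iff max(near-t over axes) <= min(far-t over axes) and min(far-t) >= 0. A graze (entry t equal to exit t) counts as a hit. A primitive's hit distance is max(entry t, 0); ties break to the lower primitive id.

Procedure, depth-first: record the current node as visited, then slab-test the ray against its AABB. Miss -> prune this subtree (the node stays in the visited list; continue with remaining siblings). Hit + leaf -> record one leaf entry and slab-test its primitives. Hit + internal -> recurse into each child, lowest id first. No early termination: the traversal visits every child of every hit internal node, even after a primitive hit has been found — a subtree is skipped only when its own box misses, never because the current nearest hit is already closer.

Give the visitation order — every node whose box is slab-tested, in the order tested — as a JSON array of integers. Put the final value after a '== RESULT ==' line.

Trace the traversal:
N0 x:[10/3,32/3] y:[-2,14] z:[5,38] -> hit [5,32/3], descend [2, 5, 8, 12]
  N2 x:[10/3,5] y:[2,7] z:[13,30] -> miss, prune
  N5 x:[8,10] y:[-2,10] z:[5,12] -> hit [8,10], descend [9, 11]
    N9 x:[29/3,10] y:[8,10] z:[5,10] -> hit [29/3,10] leaf, test {P6@t=29/3}
    N11 x:[8,9] y:[-2,-1/2] z:[7,12] -> miss, prune
  N8 x:[13/3,10] y:[17/2,25/2] z:[30,38] -> miss, prune
  N12 x:[16/3,32/3] y:[23/2,14] z:[7,17] -> miss, prune

Visited [0, 2, 5, 9, 11, 8, 12]. Tests: 7 box, 1 leaf. Nearest: P6.

== RESULT ==
[0, 2, 5, 9, 11, 8, 12]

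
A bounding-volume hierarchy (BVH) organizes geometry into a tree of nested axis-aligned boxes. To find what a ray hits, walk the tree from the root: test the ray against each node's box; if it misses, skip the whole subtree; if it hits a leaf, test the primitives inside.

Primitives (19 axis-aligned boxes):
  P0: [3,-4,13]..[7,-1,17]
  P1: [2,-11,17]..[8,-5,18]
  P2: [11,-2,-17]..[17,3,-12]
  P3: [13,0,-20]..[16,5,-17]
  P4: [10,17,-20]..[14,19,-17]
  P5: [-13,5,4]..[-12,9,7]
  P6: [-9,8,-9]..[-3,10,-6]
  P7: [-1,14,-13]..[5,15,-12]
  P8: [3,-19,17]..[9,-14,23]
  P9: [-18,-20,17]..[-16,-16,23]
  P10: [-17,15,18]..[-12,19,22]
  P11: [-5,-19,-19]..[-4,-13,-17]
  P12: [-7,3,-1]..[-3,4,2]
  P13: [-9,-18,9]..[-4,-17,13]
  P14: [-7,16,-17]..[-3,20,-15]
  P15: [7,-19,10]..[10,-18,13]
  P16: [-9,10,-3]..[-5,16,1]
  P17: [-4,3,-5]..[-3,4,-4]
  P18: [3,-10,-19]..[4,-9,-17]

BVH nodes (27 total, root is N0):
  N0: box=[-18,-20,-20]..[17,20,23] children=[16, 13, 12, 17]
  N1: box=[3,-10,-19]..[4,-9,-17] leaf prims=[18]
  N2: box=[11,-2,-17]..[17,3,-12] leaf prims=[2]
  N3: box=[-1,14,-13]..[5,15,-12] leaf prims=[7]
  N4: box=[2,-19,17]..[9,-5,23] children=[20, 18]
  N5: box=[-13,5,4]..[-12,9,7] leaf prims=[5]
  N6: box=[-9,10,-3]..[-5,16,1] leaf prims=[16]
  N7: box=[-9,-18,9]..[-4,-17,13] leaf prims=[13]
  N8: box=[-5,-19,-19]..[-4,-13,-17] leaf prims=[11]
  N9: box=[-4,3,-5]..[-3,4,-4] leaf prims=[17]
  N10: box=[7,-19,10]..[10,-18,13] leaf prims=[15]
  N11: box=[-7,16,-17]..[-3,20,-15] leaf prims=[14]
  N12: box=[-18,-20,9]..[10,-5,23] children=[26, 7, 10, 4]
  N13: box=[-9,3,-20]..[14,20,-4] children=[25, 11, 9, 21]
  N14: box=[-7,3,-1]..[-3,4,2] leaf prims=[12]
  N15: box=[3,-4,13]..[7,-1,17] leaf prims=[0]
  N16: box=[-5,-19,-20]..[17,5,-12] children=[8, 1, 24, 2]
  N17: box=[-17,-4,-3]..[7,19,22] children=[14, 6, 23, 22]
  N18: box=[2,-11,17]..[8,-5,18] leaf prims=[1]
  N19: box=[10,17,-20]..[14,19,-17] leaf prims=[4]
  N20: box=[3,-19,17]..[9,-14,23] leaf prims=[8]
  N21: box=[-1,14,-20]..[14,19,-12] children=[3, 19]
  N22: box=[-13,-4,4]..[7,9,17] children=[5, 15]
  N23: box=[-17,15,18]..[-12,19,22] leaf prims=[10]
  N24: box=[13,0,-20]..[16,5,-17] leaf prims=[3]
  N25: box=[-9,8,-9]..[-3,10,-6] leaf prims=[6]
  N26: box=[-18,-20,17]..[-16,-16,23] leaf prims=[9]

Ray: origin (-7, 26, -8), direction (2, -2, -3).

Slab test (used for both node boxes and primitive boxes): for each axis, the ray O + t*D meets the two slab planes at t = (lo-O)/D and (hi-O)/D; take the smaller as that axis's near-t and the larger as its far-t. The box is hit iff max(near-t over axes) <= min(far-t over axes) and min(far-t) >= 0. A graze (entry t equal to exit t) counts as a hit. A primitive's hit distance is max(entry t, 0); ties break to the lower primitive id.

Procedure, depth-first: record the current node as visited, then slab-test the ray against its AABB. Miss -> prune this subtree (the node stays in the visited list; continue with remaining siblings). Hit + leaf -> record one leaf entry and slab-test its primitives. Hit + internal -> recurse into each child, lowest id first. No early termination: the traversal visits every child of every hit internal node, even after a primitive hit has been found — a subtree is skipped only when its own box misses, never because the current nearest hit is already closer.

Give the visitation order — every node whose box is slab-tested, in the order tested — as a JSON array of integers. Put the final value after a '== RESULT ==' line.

Traverse from the root:
N0 x:[-11/2,12] y:[3,23] z:[-31/3,4] -> hit [3,4], descend [12, 13, 16, 17]
  N12 x:[-11/2,17/2] y:[31/2,23] z:[-31/3,-17/3] -> miss, prune
  N13 x:[-1,21/2] y:[3,23/2] z:[-4/3,4] -> hit [3,4], descend [9, 11, 21, 25]
    N9 x:[3/2,2] y:[11,23/2] z:[-4/3,-1] -> miss, prune
    N11 x:[0,2] y:[3,5] z:[7/3,3] -> miss, prune
    N21 x:[3,21/2] y:[7/2,6] z:[4/3,4] -> hit [7/2,4], descend [3, 19]
      N3 x:[3,6] y:[11/2,6] z:[4/3,5/3] -> miss, prune
      N19 x:[17/2,21/2] y:[7/2,9/2] z:[3,4] -> miss, prune
    N25 x:[-1,2] y:[8,9] z:[-2/3,1/3] -> miss, prune
  N16 x:[1,12] y:[21/2,45/2] z:[4/3,4] -> miss, prune
  N17 x:[-5,7] y:[7/2,15] z:[-10,-5/3] -> miss, prune

order=[0, 12, 13, 9, 11, 21, 3, 19, 25, 16, 17]  |boxes|=11  |leaves|=0  hit=miss

== RESULT ==
[0, 12, 13, 9, 11, 21, 3, 19, 25, 16, 17]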